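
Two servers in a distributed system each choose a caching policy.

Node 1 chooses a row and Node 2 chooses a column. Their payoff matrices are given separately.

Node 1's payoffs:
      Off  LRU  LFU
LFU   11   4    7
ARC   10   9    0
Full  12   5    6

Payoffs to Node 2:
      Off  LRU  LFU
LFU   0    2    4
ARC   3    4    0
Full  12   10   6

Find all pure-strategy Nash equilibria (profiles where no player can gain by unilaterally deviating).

(LFU, Off): Node 1 can switch to Full (11 → 12). Not NE.
(LFU, LRU): Node 1 can switch to ARC (4 → 9). Not NE.
(LFU, LFU): Node 1 gets 7, best alternative 6; Node 2 gets 4, best alternative 2. No profitable deviation — NE.
(ARC, Off): Node 1 can switch to LFU (10 → 11). Not NE.
(ARC, LRU): Node 1 gets 9, best alternative 5; Node 2 gets 4, best alternative 3. No profitable deviation — NE.
(ARC, LFU): Node 1 can switch to LFU (0 → 7). Not NE.
(Full, Off): Node 1 gets 12, best alternative 11; Node 2 gets 12, best alternative 10. No profitable deviation — NE.
(Full, LRU): Node 1 can switch to ARC (5 → 9). Not NE.
(Full, LFU): Node 1 can switch to LFU (6 → 7). Not NE.

The pure Nash equilibria are (LFU, LFU) and (ARC, LRU) and (Full, Off).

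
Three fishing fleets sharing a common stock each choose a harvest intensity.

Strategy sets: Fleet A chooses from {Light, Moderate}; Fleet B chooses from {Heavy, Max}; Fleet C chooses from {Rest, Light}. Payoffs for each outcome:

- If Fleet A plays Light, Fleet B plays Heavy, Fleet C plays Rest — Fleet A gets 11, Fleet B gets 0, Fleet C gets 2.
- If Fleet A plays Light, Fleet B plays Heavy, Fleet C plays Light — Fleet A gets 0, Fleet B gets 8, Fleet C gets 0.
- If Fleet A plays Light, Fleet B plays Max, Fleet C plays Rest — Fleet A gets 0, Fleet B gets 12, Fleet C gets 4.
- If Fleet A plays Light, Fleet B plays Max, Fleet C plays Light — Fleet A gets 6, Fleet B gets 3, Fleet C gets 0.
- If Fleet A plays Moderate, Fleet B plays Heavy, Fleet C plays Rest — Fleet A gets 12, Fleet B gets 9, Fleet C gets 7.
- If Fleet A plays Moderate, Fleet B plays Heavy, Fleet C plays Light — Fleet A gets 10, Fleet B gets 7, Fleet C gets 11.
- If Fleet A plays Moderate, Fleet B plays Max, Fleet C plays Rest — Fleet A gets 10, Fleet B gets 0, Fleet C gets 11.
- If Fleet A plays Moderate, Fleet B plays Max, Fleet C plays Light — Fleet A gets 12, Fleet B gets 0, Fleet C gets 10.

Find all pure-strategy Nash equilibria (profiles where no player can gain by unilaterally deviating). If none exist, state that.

Pure NE: (Moderate, Heavy, Light)

Mark each player's best response to every combination of opponents' strategies; a profile where every player is best-responding is a pure Nash equilibrium.
Fleet A against (Heavy, Rest): payoffs 11, 12 → best response Moderate.
Fleet A against (Heavy, Light): payoffs 0, 10 → best response Moderate.
Fleet A against (Max, Rest): payoffs 0, 10 → best response Moderate.
Fleet A against (Max, Light): payoffs 6, 12 → best response Moderate.
Fleet B against (Light, Rest): payoffs 0, 12 → best response Max.
Fleet B against (Light, Light): payoffs 8, 3 → best response Heavy.
Fleet B against (Moderate, Rest): payoffs 9, 0 → best response Heavy.
Fleet B against (Moderate, Light): payoffs 7, 0 → best response Heavy.
Fleet C against (Light, Heavy): payoffs 2, 0 → best response Rest.
Fleet C against (Light, Max): payoffs 4, 0 → best response Rest.
Fleet C against (Moderate, Heavy): payoffs 7, 11 → best response Light.
Fleet C against (Moderate, Max): payoffs 11, 10 → best response Rest.
Mutual best responses: (Moderate, Heavy, Light).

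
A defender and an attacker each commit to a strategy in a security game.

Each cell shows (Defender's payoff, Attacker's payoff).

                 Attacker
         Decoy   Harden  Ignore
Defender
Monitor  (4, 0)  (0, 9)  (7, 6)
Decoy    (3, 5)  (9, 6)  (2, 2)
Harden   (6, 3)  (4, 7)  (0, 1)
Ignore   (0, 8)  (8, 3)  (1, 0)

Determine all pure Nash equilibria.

Pure NE: (Decoy, Harden)

(Monitor, Decoy): Defender can switch to Harden (4 → 6). Not NE.
(Monitor, Harden): Defender can switch to Decoy (0 → 9). Not NE.
(Monitor, Ignore): Attacker can switch to Harden (6 → 9). Not NE.
(Decoy, Decoy): Defender can switch to Monitor (3 → 4). Not NE.
(Decoy, Harden): Defender gets 9, best alternative 8; Attacker gets 6, best alternative 5. No profitable deviation — NE.
(Decoy, Ignore): Defender can switch to Monitor (2 → 7). Not NE.
(Harden, Decoy): Attacker can switch to Harden (3 → 7). Not NE.
(Harden, Harden): Defender can switch to Decoy (4 → 9). Not NE.
(Harden, Ignore): Defender can switch to Monitor (0 → 7). Not NE.
(The remaining 3 profiles each have a profitable deviation by the same check.)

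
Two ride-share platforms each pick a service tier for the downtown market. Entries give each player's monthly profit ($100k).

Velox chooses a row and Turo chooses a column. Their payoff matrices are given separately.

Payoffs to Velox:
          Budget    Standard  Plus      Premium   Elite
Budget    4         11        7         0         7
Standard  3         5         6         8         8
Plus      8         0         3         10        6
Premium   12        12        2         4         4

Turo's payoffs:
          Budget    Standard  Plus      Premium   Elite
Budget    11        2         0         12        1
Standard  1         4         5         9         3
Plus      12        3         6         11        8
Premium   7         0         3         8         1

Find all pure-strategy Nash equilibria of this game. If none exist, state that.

No pure-strategy Nash equilibrium.

For each strategy profile, look for a profitable unilateral deviation.
(Budget, Budget): Velox can switch to Plus (4 → 8). Not NE.
(Budget, Standard): Velox can switch to Premium (11 → 12). Not NE.
(Budget, Plus): Turo can switch to Budget (0 → 11). Not NE.
(Budget, Premium): Velox can switch to Standard (0 → 8). Not NE.
(Budget, Elite): Velox can switch to Standard (7 → 8). Not NE.
(Standard, Budget): Velox can switch to Budget (3 → 4). Not NE.
(The remaining 14 profiles each have a profitable deviation by the same check.)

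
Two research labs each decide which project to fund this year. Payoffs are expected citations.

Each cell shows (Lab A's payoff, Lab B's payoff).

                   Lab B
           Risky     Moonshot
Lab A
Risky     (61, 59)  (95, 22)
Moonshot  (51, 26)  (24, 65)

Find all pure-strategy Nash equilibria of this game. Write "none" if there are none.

The unique pure-strategy Nash equilibrium is (Risky, Risky).

For each player, find the best response to each opponent profile; mutual best responses are the pure NE.
Lab A against Risky: payoffs 61, 51 → best response Risky.
Lab A against Moonshot: payoffs 95, 24 → best response Risky.
Lab B against Risky: payoffs 59, 22 → best response Risky.
Lab B against Moonshot: payoffs 26, 65 → best response Moonshot.
Mutual best responses: (Risky, Risky).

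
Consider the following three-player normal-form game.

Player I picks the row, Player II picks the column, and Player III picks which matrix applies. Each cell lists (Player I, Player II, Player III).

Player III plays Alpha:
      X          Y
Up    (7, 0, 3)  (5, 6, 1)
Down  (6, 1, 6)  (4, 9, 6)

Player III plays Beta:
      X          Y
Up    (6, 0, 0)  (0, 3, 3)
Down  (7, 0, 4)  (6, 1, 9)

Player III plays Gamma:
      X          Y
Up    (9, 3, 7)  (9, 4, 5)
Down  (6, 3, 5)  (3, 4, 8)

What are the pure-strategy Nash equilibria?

For each player, find the best response to each opponent profile; mutual best responses are the pure NE.
Player I against (X, Alpha): payoffs 7, 6 → best response Up.
Player I against (X, Beta): payoffs 6, 7 → best response Down.
Player I against (X, Gamma): payoffs 9, 6 → best response Up.
Player I against (Y, Alpha): payoffs 5, 4 → best response Up.
Player I against (Y, Beta): payoffs 0, 6 → best response Down.
Player I against (Y, Gamma): payoffs 9, 3 → best response Up.
Player II against (Up, Alpha): payoffs 0, 6 → best response Y.
Player II against (Up, Beta): payoffs 0, 3 → best response Y.
Player II against (Up, Gamma): payoffs 3, 4 → best response Y.
Player II against (Down, Alpha): payoffs 1, 9 → best response Y.
Player II against (Down, Beta): payoffs 0, 1 → best response Y.
Player II against (Down, Gamma): payoffs 3, 4 → best response Y.
Player III against (Up, X): payoffs 3, 0, 7 → best response Gamma.
Player III against (Up, Y): payoffs 1, 3, 5 → best response Gamma.
Player III against (Down, X): payoffs 6, 4, 5 → best response Alpha.
Player III against (Down, Y): payoffs 6, 9, 8 → best response Beta.
Mutual best responses: (Up, Y, Gamma); (Down, Y, Beta).

Pure-strategy Nash equilibria: (Up, Y, Gamma), (Down, Y, Beta)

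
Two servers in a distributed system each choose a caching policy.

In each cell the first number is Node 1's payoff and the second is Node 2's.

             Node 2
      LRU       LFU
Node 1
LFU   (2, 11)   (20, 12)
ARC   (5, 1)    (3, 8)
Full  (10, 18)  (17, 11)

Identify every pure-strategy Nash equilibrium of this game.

(LFU, LRU): Node 1 can switch to ARC (2 → 5). Not NE.
(LFU, LFU): Node 1 gets 20, best alternative 17; Node 2 gets 12, best alternative 11. No profitable deviation — NE.
(ARC, LRU): Node 1 can switch to Full (5 → 10). Not NE.
(ARC, LFU): Node 1 can switch to LFU (3 → 20). Not NE.
(Full, LRU): Node 1 gets 10, best alternative 5; Node 2 gets 18, best alternative 11. No profitable deviation — NE.
(Full, LFU): Node 1 can switch to LFU (17 → 20). Not NE.

Pure-strategy Nash equilibria: (LFU, LFU) and (Full, LRU)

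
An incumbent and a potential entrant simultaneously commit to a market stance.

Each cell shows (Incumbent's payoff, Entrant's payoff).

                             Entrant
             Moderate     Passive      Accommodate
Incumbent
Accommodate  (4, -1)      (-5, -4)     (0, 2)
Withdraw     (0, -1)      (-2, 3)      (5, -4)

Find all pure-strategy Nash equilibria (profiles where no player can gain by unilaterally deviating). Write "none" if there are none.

Incumbent against Moderate: payoffs 4, 0 → best response Accommodate.
Incumbent against Passive: payoffs -5, -2 → best response Withdraw.
Incumbent against Accommodate: payoffs 0, 5 → best response Withdraw.
Entrant against Accommodate: payoffs -1, -4, 2 → best response Accommodate.
Entrant against Withdraw: payoffs -1, 3, -4 → best response Passive.
Mutual best responses: (Withdraw, Passive).

Pure NE: (Withdraw, Passive)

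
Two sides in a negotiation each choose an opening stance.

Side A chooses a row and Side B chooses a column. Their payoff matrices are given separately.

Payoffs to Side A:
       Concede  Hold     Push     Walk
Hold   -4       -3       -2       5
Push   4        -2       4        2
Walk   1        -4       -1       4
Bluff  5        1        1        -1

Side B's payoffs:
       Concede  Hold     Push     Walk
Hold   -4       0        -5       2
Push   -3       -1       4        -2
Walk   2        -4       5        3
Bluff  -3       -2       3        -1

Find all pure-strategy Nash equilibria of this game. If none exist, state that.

(Hold, Concede): Side A can switch to Push (-4 → 4). Not NE.
(Hold, Hold): Side A can switch to Push (-3 → -2). Not NE.
(Hold, Push): Side A can switch to Push (-2 → 4). Not NE.
(Hold, Walk): Side A gets 5, best alternative 4; Side B gets 2, best alternative 0. No profitable deviation — NE.
(Push, Concede): Side A can switch to Bluff (4 → 5). Not NE.
(Push, Hold): Side A can switch to Bluff (-2 → 1). Not NE.
(Push, Push): Side A gets 4, best alternative 1; Side B gets 4, best alternative -1. No profitable deviation — NE.
(Push, Walk): Side A can switch to Hold (2 → 5). Not NE.
(Walk, Concede): Side A can switch to Push (1 → 4). Not NE.
(Walk, Hold): Side A can switch to Hold (-4 → -3). Not NE.
(Walk, Push): Side A can switch to Push (-1 → 4). Not NE.
(Walk, Walk): Side A can switch to Hold (4 → 5). Not NE.
(Bluff, Concede): Side B can switch to Hold (-3 → -2). Not NE.
(Bluff, Hold): Side B can switch to Push (-2 → 3). Not NE.
(The remaining 2 profiles each have a profitable deviation by the same check.)

The pure Nash equilibria are (Hold, Walk); (Push, Push).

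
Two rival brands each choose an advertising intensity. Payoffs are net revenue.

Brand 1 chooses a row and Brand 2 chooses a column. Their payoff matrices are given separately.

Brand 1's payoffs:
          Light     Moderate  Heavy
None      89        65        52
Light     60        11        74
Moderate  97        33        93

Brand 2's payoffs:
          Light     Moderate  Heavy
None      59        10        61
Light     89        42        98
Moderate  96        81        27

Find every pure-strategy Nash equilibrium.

Pure NE: (Moderate, Light)

Brand 1 against Light: payoffs 89, 60, 97 → best response Moderate.
Brand 1 against Moderate: payoffs 65, 11, 33 → best response None.
Brand 1 against Heavy: payoffs 52, 74, 93 → best response Moderate.
Brand 2 against None: payoffs 59, 10, 61 → best response Heavy.
Brand 2 against Light: payoffs 89, 42, 98 → best response Heavy.
Brand 2 against Moderate: payoffs 96, 81, 27 → best response Light.
Mutual best responses: (Moderate, Light).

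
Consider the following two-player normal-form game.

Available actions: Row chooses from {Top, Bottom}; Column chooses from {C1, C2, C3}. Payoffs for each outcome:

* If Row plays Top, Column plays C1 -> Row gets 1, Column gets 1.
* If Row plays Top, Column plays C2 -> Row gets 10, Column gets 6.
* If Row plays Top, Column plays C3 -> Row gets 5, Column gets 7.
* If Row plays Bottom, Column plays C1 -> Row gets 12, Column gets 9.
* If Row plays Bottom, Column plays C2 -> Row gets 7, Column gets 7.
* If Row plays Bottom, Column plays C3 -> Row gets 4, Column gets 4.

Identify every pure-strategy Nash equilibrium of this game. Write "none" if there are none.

Mark each player's best response to every combination of opponents' strategies; a profile where every player is best-responding is a pure Nash equilibrium.
Row against C1: payoffs 1, 12 → best response Bottom.
Row against C2: payoffs 10, 7 → best response Top.
Row against C3: payoffs 5, 4 → best response Top.
Column against Top: payoffs 1, 6, 7 → best response C3.
Column against Bottom: payoffs 9, 7, 4 → best response C1.
Mutual best responses: (Top, C3); (Bottom, C1).

(Top, C3) and (Bottom, C1)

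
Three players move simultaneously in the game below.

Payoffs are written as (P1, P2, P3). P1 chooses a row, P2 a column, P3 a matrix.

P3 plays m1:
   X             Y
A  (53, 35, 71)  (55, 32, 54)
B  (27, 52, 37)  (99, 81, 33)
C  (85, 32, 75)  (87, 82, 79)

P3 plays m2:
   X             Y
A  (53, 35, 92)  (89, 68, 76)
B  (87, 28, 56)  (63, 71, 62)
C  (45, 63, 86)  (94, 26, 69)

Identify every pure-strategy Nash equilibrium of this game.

This game has no pure Nash equilibrium.

Check each profile: it is a Nash equilibrium iff no player can strictly gain by switching unilaterally.
(A, X, m1): P1 can switch to C (53 → 85). Not NE.
(A, X, m2): P1 can switch to B (53 → 87). Not NE.
(A, Y, m1): P1 can switch to B (55 → 99). Not NE.
(A, Y, m2): P1 can switch to C (89 → 94). Not NE.
(B, X, m1): P1 can switch to A (27 → 53). Not NE.
(B, X, m2): P2 can switch to Y (28 → 71). Not NE.
(B, Y, m1): P3 can switch to m2 (33 → 62). Not NE.
(B, Y, m2): P1 can switch to A (63 → 89). Not NE.
(C, X, m1): P2 can switch to Y (32 → 82). Not NE.
(C, X, m2): P1 can switch to A (45 → 53). Not NE.
(C, Y, m1): P1 can switch to B (87 → 99). Not NE.
(C, Y, m2): P2 can switch to X (26 → 63). Not NE.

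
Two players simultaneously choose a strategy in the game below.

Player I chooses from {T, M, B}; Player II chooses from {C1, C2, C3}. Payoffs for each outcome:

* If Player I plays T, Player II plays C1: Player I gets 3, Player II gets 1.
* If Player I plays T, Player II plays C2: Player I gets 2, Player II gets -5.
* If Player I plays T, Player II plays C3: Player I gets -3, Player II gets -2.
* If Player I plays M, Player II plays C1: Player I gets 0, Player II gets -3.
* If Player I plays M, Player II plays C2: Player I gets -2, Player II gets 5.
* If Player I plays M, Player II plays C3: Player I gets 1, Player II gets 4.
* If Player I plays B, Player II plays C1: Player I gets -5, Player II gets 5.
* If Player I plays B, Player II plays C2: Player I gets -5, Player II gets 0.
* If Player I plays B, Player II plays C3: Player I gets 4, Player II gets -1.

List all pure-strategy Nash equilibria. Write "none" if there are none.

The unique pure-strategy Nash equilibrium is (T, C1).

Check each profile: it is a Nash equilibrium iff no player can strictly gain by switching unilaterally.
(T, C1): Player I gets 3, best alternative 0; Player II gets 1, best alternative -2. No profitable deviation — NE.
(T, C2): Player II can switch to C1 (-5 → 1). Not NE.
(T, C3): Player I can switch to M (-3 → 1). Not NE.
(M, C1): Player I can switch to T (0 → 3). Not NE.
(M, C2): Player I can switch to T (-2 → 2). Not NE.
(M, C3): Player I can switch to B (1 → 4). Not NE.
(B, C1): Player I can switch to T (-5 → 3). Not NE.
(B, C2): Player I can switch to T (-5 → 2). Not NE.
(B, C3): Player II can switch to C1 (-1 → 5). Not NE.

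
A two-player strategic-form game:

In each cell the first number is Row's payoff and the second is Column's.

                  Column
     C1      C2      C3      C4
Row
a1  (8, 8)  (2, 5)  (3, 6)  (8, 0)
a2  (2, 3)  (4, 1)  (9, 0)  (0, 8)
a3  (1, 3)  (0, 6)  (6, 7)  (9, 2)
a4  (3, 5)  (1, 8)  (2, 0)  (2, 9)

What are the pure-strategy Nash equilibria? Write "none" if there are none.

(a1, C1)

Row against C1: payoffs 8, 2, 1, 3 → best response a1.
Row against C2: payoffs 2, 4, 0, 1 → best response a2.
Row against C3: payoffs 3, 9, 6, 2 → best response a2.
Row against C4: payoffs 8, 0, 9, 2 → best response a3.
Column against a1: payoffs 8, 5, 6, 0 → best response C1.
Column against a2: payoffs 3, 1, 0, 8 → best response C4.
Column against a3: payoffs 3, 6, 7, 2 → best response C3.
Column against a4: payoffs 5, 8, 0, 9 → best response C4.
Mutual best responses: (a1, C1).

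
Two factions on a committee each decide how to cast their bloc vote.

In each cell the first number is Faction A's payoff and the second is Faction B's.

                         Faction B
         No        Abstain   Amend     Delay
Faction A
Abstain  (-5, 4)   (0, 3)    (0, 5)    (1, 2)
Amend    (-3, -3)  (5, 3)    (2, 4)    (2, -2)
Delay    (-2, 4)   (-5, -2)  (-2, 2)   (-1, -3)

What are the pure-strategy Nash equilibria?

The pure Nash equilibria are (Amend, Amend); (Delay, No).

For each strategy profile, look for a profitable unilateral deviation.
(Abstain, No): Faction A can switch to Amend (-5 → -3). Not NE.
(Abstain, Abstain): Faction A can switch to Amend (0 → 5). Not NE.
(Abstain, Amend): Faction A can switch to Amend (0 → 2). Not NE.
(Abstain, Delay): Faction A can switch to Amend (1 → 2). Not NE.
(Amend, No): Faction A can switch to Delay (-3 → -2). Not NE.
(Amend, Abstain): Faction B can switch to Amend (3 → 4). Not NE.
(Amend, Amend): Faction A gets 2, best alternative 0; Faction B gets 4, best alternative 3. No profitable deviation — NE.
(Delay, No): Faction A gets -2, best alternative -3; Faction B gets 4, best alternative 2. No profitable deviation — NE.
(The remaining 4 profiles each have a profitable deviation by the same check.)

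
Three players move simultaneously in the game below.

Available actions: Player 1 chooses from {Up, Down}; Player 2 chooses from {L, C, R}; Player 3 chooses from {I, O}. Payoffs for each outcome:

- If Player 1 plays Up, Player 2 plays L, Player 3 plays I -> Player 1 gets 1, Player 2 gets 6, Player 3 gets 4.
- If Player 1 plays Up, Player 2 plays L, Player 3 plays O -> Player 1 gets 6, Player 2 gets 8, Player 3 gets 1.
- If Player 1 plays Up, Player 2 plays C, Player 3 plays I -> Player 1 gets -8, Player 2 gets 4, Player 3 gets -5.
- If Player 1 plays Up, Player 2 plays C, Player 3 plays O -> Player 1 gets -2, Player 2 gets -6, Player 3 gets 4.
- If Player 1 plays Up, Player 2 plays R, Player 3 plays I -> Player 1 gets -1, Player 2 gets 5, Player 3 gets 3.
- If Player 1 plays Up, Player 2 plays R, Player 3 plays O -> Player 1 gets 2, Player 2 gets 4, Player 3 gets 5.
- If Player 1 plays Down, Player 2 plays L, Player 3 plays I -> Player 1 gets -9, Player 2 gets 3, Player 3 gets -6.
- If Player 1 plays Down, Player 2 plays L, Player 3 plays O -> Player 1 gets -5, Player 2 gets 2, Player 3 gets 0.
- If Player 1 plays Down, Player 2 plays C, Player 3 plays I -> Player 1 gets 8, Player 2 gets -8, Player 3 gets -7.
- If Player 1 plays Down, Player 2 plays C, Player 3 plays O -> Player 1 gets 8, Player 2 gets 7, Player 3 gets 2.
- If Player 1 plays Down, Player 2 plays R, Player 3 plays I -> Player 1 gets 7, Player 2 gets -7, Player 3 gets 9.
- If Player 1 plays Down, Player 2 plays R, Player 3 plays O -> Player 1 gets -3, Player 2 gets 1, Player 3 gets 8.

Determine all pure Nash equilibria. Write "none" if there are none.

Pure-strategy Nash equilibria: (Up, L, I) and (Down, C, O)

Mark each player's best response to every combination of opponents' strategies; a profile where every player is best-responding is a pure Nash equilibrium.
Player 1 against (L, I): payoffs 1, -9 → best response Up.
Player 1 against (L, O): payoffs 6, -5 → best response Up.
Player 1 against (C, I): payoffs -8, 8 → best response Down.
Player 1 against (C, O): payoffs -2, 8 → best response Down.
Player 1 against (R, I): payoffs -1, 7 → best response Down.
Player 1 against (R, O): payoffs 2, -3 → best response Up.
Player 2 against (Up, I): payoffs 6, 4, 5 → best response L.
Player 2 against (Up, O): payoffs 8, -6, 4 → best response L.
Player 2 against (Down, I): payoffs 3, -8, -7 → best response L.
Player 2 against (Down, O): payoffs 2, 7, 1 → best response C.
Player 3 against (Up, L): payoffs 4, 1 → best response I.
Player 3 against (Up, C): payoffs -5, 4 → best response O.
Player 3 against (Up, R): payoffs 3, 5 → best response O.
Player 3 against (Down, L): payoffs -6, 0 → best response O.
Player 3 against (Down, C): payoffs -7, 2 → best response O.
Player 3 against (Down, R): payoffs 9, 8 → best response I.
Mutual best responses: (Up, L, I); (Down, C, O).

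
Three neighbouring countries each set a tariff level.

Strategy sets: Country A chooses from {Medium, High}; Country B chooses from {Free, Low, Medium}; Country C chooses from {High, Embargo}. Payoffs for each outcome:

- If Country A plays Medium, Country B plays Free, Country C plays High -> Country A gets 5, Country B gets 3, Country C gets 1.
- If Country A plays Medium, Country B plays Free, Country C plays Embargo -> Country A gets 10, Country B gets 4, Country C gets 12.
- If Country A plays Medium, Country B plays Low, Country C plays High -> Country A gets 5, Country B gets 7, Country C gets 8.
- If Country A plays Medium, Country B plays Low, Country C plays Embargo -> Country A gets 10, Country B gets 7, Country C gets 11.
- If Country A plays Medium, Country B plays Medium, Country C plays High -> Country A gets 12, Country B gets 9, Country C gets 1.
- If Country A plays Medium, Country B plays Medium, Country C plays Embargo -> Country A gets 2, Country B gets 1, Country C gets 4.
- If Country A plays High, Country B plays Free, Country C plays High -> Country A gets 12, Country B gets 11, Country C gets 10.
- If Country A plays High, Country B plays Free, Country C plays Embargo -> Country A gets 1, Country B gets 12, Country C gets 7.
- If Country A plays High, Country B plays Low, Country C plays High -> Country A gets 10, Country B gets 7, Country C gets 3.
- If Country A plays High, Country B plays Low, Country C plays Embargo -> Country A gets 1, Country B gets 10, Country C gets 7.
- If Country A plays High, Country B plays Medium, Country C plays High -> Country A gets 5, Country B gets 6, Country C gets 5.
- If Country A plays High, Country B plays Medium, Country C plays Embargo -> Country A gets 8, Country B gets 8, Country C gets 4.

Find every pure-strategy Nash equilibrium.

For each strategy profile, look for a profitable unilateral deviation.
(Medium, Free, High): Country A can switch to High (5 → 12). Not NE.
(Medium, Free, Embargo): Country B can switch to Low (4 → 7). Not NE.
(Medium, Low, High): Country A can switch to High (5 → 10). Not NE.
(Medium, Low, Embargo): Country A gets 10, best alternative 1; Country B gets 7, best alternative 4; Country C gets 11, best alternative 8. No profitable deviation — NE.
(Medium, Medium, High): Country C can switch to Embargo (1 → 4). Not NE.
(Medium, Medium, Embargo): Country A can switch to High (2 → 8). Not NE.
(High, Free, High): Country A gets 12, best alternative 5; Country B gets 11, best alternative 7; Country C gets 10, best alternative 7. No profitable deviation — NE.
(High, Free, Embargo): Country A can switch to Medium (1 → 10). Not NE.
(The remaining 4 profiles each have a profitable deviation by the same check.)

(Medium, Low, Embargo) and (High, Free, High)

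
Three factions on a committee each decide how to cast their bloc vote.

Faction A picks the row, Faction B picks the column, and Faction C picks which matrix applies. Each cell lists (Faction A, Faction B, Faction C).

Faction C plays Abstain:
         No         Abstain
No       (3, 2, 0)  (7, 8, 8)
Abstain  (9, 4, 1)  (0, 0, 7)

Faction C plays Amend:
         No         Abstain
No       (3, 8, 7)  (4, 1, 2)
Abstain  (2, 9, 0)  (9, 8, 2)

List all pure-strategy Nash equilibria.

The pure Nash equilibria are (No, No, Amend), (No, Abstain, Abstain), (Abstain, No, Abstain).

(No, No, Abstain): Faction A can switch to Abstain (3 → 9). Not NE.
(No, No, Amend): Faction A gets 3, best alternative 2; Faction B gets 8, best alternative 1; Faction C gets 7, best alternative 0. No profitable deviation — NE.
(No, Abstain, Abstain): Faction A gets 7, best alternative 0; Faction B gets 8, best alternative 2; Faction C gets 8, best alternative 2. No profitable deviation — NE.
(No, Abstain, Amend): Faction A can switch to Abstain (4 → 9). Not NE.
(Abstain, No, Abstain): Faction A gets 9, best alternative 3; Faction B gets 4, best alternative 0; Faction C gets 1, best alternative 0. No profitable deviation — NE.
(Abstain, No, Amend): Faction A can switch to No (2 → 3). Not NE.
(Abstain, Abstain, Abstain): Faction A can switch to No (0 → 7). Not NE.
(Abstain, Abstain, Amend): Faction B can switch to No (8 → 9). Not NE.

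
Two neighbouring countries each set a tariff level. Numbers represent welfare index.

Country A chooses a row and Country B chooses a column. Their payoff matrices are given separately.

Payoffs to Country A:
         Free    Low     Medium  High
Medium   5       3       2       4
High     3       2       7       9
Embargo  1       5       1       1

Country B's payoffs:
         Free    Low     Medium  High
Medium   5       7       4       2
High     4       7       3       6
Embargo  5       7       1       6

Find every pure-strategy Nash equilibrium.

(Embargo, Low)

Country A against Free: payoffs 5, 3, 1 → best response Medium.
Country A against Low: payoffs 3, 2, 5 → best response Embargo.
Country A against Medium: payoffs 2, 7, 1 → best response High.
Country A against High: payoffs 4, 9, 1 → best response High.
Country B against Medium: payoffs 5, 7, 4, 2 → best response Low.
Country B against High: payoffs 4, 7, 3, 6 → best response Low.
Country B against Embargo: payoffs 5, 7, 1, 6 → best response Low.
Mutual best responses: (Embargo, Low).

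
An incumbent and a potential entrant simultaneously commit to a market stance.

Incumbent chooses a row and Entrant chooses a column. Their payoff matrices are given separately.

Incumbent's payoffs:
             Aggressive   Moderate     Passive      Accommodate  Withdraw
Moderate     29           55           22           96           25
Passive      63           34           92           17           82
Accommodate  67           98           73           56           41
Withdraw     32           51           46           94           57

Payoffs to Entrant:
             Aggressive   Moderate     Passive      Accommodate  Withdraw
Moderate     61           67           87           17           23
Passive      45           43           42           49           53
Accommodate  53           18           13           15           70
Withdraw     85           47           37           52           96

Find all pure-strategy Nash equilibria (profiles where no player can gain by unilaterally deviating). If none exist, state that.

(Moderate, Aggressive): Incumbent can switch to Passive (29 → 63). Not NE.
(Moderate, Moderate): Incumbent can switch to Accommodate (55 → 98). Not NE.
(Moderate, Passive): Incumbent can switch to Passive (22 → 92). Not NE.
(Moderate, Accommodate): Entrant can switch to Aggressive (17 → 61). Not NE.
(Moderate, Withdraw): Incumbent can switch to Passive (25 → 82). Not NE.
(Passive, Aggressive): Incumbent can switch to Accommodate (63 → 67). Not NE.
(Passive, Moderate): Incumbent can switch to Moderate (34 → 55). Not NE.
(Passive, Passive): Entrant can switch to Aggressive (42 → 45). Not NE.
(Passive, Accommodate): Incumbent can switch to Moderate (17 → 96). Not NE.
(Passive, Withdraw): Incumbent gets 82, best alternative 57; Entrant gets 53, best alternative 49. No profitable deviation — NE.
(Accommodate, Aggressive): Entrant can switch to Withdraw (53 → 70). Not NE.
(Accommodate, Moderate): Entrant can switch to Aggressive (18 → 53). Not NE.
(Accommodate, Passive): Incumbent can switch to Passive (73 → 92). Not NE.
(The remaining 7 profiles each have a profitable deviation by the same check.)

(Passive, Withdraw)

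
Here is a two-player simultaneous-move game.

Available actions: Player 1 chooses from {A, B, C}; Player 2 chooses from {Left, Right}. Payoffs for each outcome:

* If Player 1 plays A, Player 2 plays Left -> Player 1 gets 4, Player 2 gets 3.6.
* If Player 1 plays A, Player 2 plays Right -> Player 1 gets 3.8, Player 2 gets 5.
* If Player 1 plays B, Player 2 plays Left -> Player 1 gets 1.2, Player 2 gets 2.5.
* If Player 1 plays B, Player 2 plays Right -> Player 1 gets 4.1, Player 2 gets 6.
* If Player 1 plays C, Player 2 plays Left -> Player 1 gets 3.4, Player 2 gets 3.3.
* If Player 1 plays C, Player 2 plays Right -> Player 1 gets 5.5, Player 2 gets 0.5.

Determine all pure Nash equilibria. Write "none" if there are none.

Check each profile: it is a Nash equilibrium iff no player can strictly gain by switching unilaterally.
(A, Left): Player 2 can switch to Right (3.6 → 5). Not NE.
(A, Right): Player 1 can switch to B (3.8 → 4.1). Not NE.
(B, Left): Player 1 can switch to A (1.2 → 4). Not NE.
(B, Right): Player 1 can switch to C (4.1 → 5.5). Not NE.
(C, Left): Player 1 can switch to A (3.4 → 4). Not NE.
(C, Right): Player 2 can switch to Left (0.5 → 3.3). Not NE.

No pure-strategy Nash equilibrium.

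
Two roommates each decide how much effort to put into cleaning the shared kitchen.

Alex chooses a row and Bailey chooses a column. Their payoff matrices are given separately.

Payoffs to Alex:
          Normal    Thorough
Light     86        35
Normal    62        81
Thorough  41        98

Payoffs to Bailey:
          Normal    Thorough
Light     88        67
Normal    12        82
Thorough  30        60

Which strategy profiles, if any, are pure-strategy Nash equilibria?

Pure-strategy Nash equilibria: (Light, Normal); (Thorough, Thorough)

(Light, Normal): Alex gets 86, best alternative 62; Bailey gets 88, best alternative 67. No profitable deviation — NE.
(Light, Thorough): Alex can switch to Normal (35 → 81). Not NE.
(Normal, Normal): Alex can switch to Light (62 → 86). Not NE.
(Normal, Thorough): Alex can switch to Thorough (81 → 98). Not NE.
(Thorough, Normal): Alex can switch to Light (41 → 86). Not NE.
(Thorough, Thorough): Alex gets 98, best alternative 81; Bailey gets 60, best alternative 30. No profitable deviation — NE.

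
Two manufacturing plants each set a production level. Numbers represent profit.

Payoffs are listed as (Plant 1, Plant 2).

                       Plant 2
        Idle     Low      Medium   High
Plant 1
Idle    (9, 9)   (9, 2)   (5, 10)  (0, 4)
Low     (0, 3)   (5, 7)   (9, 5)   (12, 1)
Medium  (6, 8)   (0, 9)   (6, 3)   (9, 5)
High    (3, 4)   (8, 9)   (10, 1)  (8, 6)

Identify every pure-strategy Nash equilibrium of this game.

This game has no pure Nash equilibrium.

Mark each player's best response to every combination of opponents' strategies; a profile where every player is best-responding is a pure Nash equilibrium.
Plant 1 against Idle: payoffs 9, 0, 6, 3 → best response Idle.
Plant 1 against Low: payoffs 9, 5, 0, 8 → best response Idle.
Plant 1 against Medium: payoffs 5, 9, 6, 10 → best response High.
Plant 1 against High: payoffs 0, 12, 9, 8 → best response Low.
Plant 2 against Idle: payoffs 9, 2, 10, 4 → best response Medium.
Plant 2 against Low: payoffs 3, 7, 5, 1 → best response Low.
Plant 2 against Medium: payoffs 8, 9, 3, 5 → best response Low.
Plant 2 against High: payoffs 4, 9, 1, 6 → best response Low.
No profile is a mutual best response for all players.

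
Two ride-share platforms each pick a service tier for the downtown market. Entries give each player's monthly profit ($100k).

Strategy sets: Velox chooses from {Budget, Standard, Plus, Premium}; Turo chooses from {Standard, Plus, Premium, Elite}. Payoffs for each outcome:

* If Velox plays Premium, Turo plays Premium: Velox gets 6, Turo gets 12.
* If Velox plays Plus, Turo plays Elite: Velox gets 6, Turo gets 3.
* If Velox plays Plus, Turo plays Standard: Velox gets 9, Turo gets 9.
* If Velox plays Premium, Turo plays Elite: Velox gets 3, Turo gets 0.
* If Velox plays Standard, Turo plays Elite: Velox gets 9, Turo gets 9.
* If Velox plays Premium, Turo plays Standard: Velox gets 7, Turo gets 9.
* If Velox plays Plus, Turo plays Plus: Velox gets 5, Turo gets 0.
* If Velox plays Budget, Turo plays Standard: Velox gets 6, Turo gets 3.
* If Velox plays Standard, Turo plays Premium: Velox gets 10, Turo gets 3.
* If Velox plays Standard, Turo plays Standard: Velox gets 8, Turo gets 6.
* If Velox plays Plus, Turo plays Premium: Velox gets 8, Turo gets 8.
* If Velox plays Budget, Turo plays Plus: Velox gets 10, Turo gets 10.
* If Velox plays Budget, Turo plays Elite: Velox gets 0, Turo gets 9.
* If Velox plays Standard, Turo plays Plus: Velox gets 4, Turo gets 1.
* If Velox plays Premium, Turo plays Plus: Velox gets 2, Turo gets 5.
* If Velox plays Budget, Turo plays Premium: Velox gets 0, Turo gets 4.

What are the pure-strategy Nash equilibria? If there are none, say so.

Check each profile: it is a Nash equilibrium iff no player can strictly gain by switching unilaterally.
(Budget, Standard): Velox can switch to Standard (6 → 8). Not NE.
(Budget, Plus): Velox gets 10, best alternative 5; Turo gets 10, best alternative 9. No profitable deviation — NE.
(Budget, Premium): Velox can switch to Standard (0 → 10). Not NE.
(Budget, Elite): Velox can switch to Standard (0 → 9). Not NE.
(Standard, Standard): Velox can switch to Plus (8 → 9). Not NE.
(Standard, Plus): Velox can switch to Budget (4 → 10). Not NE.
(Standard, Premium): Turo can switch to Standard (3 → 6). Not NE.
(Standard, Elite): Velox gets 9, best alternative 6; Turo gets 9, best alternative 6. No profitable deviation — NE.
(Plus, Standard): Velox gets 9, best alternative 8; Turo gets 9, best alternative 8. No profitable deviation — NE.
(Plus, Plus): Velox can switch to Budget (5 → 10). Not NE.
(Plus, Premium): Velox can switch to Standard (8 → 10). Not NE.
(Plus, Elite): Velox can switch to Standard (6 → 9). Not NE.
(Premium, Standard): Velox can switch to Standard (7 → 8). Not NE.
(The remaining 3 profiles each have a profitable deviation by the same check.)

Pure-strategy Nash equilibria: (Budget, Plus), (Standard, Elite), (Plus, Standard)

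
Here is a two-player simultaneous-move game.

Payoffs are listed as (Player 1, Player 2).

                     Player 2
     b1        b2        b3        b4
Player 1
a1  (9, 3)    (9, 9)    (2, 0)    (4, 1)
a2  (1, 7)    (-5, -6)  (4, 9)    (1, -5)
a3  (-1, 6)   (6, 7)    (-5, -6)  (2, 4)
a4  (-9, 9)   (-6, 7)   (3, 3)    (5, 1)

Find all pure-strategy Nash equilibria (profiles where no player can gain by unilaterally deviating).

For each player, find the best response to each opponent profile; mutual best responses are the pure NE.
Player 1 against b1: payoffs 9, 1, -1, -9 → best response a1.
Player 1 against b2: payoffs 9, -5, 6, -6 → best response a1.
Player 1 against b3: payoffs 2, 4, -5, 3 → best response a2.
Player 1 against b4: payoffs 4, 1, 2, 5 → best response a4.
Player 2 against a1: payoffs 3, 9, 0, 1 → best response b2.
Player 2 against a2: payoffs 7, -6, 9, -5 → best response b3.
Player 2 against a3: payoffs 6, 7, -6, 4 → best response b2.
Player 2 against a4: payoffs 9, 7, 3, 1 → best response b1.
Mutual best responses: (a1, b2); (a2, b3).

(a1, b2), (a2, b3)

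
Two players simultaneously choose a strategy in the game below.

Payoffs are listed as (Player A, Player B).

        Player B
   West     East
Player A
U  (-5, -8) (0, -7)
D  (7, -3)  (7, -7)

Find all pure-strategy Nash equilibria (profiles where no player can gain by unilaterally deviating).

Pure NE: (D, West)

For each player, find the best response to each opponent profile; mutual best responses are the pure NE.
Player A against West: payoffs -5, 7 → best response D.
Player A against East: payoffs 0, 7 → best response D.
Player B against U: payoffs -8, -7 → best response East.
Player B against D: payoffs -3, -7 → best response West.
Mutual best responses: (D, West).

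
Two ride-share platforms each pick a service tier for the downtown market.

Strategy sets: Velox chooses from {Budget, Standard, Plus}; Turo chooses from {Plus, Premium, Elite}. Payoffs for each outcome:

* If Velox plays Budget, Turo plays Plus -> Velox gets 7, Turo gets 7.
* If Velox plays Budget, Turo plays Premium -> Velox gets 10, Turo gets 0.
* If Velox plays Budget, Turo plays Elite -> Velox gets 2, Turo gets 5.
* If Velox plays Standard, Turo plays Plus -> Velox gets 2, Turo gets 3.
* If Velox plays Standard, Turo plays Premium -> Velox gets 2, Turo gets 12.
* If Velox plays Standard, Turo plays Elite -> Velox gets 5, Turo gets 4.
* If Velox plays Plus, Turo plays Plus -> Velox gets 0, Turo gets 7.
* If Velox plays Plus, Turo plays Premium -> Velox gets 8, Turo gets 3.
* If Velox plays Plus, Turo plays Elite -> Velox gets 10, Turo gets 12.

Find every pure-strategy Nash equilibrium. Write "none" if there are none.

(Budget, Plus); (Plus, Elite)

(Budget, Plus): Velox gets 7, best alternative 2; Turo gets 7, best alternative 5. No profitable deviation — NE.
(Budget, Premium): Turo can switch to Plus (0 → 7). Not NE.
(Budget, Elite): Velox can switch to Standard (2 → 5). Not NE.
(Standard, Plus): Velox can switch to Budget (2 → 7). Not NE.
(Standard, Premium): Velox can switch to Budget (2 → 10). Not NE.
(Standard, Elite): Velox can switch to Plus (5 → 10). Not NE.
(Plus, Plus): Velox can switch to Budget (0 → 7). Not NE.
(Plus, Premium): Velox can switch to Budget (8 → 10). Not NE.
(Plus, Elite): Velox gets 10, best alternative 5; Turo gets 12, best alternative 7. No profitable deviation — NE.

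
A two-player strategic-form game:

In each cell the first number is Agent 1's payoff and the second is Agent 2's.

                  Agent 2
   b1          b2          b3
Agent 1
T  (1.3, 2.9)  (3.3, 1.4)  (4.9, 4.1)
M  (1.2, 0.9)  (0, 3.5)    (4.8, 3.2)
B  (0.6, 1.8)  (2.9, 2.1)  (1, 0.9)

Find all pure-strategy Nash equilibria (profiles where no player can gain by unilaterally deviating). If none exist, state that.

Agent 1 against b1: payoffs 1.3, 1.2, 0.6 → best response T.
Agent 1 against b2: payoffs 3.3, 0, 2.9 → best response T.
Agent 1 against b3: payoffs 4.9, 4.8, 1 → best response T.
Agent 2 against T: payoffs 2.9, 1.4, 4.1 → best response b3.
Agent 2 against M: payoffs 0.9, 3.5, 3.2 → best response b2.
Agent 2 against B: payoffs 1.8, 2.1, 0.9 → best response b2.
Mutual best responses: (T, b3).

The unique pure-strategy Nash equilibrium is (T, b3).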